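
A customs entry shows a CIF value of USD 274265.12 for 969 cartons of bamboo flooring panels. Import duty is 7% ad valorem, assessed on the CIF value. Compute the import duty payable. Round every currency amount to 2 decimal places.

Import duty = 274265.12 × 7% = 19198.56

Import duty: USD 19198.56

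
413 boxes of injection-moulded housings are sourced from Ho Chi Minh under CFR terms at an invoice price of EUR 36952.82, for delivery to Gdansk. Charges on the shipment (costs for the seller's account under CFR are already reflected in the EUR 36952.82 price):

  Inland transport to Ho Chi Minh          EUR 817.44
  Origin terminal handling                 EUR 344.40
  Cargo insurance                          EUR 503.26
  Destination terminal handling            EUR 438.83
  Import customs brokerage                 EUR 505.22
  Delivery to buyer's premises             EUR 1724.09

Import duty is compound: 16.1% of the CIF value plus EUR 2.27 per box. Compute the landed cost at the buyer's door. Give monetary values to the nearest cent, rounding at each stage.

CFR: the seller pays costs through ocean freight to the destination port, but not insurance.
Already in the invoice (seller's account under CFR): inland to port, origin terminal — exclude.
CIF value = CFR price + insurance = 36952.82 + 503.26 = 37456.08
Ad valorem component: 37456.08 × 16.1% = 6030.43
Specific component: 413 × 2.27 = 937.51
Import duty = 6030.43 + 937.51 = 6967.94
Buyer bears: insurance 503.26 + destination terminal 438.83 + brokerage 505.22 + delivery 1724.09 + duty 6967.94 = 10139.34
Landed cost = invoice 36952.82 + 10139.34 = 47092.16

Total landed cost: EUR 47092.16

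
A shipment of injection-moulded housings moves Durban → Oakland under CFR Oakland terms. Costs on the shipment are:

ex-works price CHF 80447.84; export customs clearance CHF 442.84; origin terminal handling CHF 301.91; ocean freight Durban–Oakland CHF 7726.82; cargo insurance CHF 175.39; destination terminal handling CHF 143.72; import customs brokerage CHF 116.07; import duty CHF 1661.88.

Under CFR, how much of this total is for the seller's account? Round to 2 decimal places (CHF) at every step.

CFR: the seller pays costs through ocean freight to the destination port, but not insurance.
Seller's account: goods 80447.84 + export clearance 442.84 + origin terminal 301.91 + freight 7726.82 = 88919.41
Buyer's account: insurance 175.39 + destination terminal 143.72 + brokerage 116.07 + duty 1661.88 = 2097.06

Seller's account: CHF 88919.41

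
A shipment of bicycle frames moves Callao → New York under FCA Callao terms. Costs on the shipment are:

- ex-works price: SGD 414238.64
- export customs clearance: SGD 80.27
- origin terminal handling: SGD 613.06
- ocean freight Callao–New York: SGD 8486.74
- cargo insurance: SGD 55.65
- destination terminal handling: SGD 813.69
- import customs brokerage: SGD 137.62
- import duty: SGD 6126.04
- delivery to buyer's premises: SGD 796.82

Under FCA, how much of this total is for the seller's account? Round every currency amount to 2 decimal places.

FCA: the seller delivers export-cleared goods to the carrier; the buyer bears costs from that point.
Seller's account: goods 414238.64 + export clearance 80.27 = 414318.91
Buyer's account: origin terminal 613.06 + freight 8486.74 + insurance 55.65 + destination terminal 813.69 + brokerage 137.62 + duty 6126.04 + delivery 796.82 = 17029.62

Seller's account: SGD 414318.91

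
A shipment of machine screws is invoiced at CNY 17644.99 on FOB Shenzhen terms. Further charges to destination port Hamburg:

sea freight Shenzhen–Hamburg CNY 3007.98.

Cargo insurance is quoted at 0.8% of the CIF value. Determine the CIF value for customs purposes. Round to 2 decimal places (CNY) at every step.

Let C be the CIF value. C = FOB price + freight + 0.8% × C
C − 0.8% × C = 17644.99 + 3007.98
0.992 × C = 20652.97
C = 20652.97 / 0.992 = 20819.53
Insurance premium = 0.8% × 20819.53 = 166.56

CIF value: CNY 20819.53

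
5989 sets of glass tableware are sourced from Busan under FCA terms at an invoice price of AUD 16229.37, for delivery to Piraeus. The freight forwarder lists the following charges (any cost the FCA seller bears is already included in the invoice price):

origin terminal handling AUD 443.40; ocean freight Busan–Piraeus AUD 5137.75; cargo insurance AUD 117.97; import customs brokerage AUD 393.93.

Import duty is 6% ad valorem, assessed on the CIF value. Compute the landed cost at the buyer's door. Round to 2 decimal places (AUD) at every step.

Total landed cost: AUD 23638.13

FCA: the seller delivers export-cleared goods to the carrier; the buyer bears costs from that point.
CIF value = FCA price + origin terminal + freight + insurance = 16229.37 + 443.40 + 5137.75 + 117.97 = 21928.49
Import duty = 21928.49 × 6% = 1315.71
Buyer bears: origin terminal 443.40 + freight 5137.75 + insurance 117.97 + brokerage 393.93 + duty 1315.71 = 7408.76
Landed cost = invoice 16229.37 + 7408.76 = 23638.13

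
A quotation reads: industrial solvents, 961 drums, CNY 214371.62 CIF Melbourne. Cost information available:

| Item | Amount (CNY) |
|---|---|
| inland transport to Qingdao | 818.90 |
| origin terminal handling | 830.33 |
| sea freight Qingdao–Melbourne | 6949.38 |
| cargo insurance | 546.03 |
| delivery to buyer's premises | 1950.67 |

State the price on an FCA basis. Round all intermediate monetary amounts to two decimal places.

Not relevant to the conversion: inland to port — on the seller under both CIF and FCA; already in the CIF price and stays in the FCA price. delivery — on the buyer under both terms; not part of either seller's price.
From CIF to FCA, the seller no longer bears: origin terminal, freight, insurance.
FCA price = 214371.62 − 830.33 − 6949.38 − 546.03 = 206045.88

FCA price: CNY 206045.88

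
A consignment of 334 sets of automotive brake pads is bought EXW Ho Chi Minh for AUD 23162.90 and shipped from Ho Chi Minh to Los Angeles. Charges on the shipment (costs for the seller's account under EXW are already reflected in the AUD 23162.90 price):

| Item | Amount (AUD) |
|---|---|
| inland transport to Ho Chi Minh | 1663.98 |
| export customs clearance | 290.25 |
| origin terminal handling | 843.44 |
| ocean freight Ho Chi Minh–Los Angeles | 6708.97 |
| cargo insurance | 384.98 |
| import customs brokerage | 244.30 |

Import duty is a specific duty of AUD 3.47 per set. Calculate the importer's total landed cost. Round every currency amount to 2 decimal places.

EXW: the seller makes goods available at their premises; the buyer bears all onward costs.
CIF value = EXW price + inland to port + export clearance + origin terminal + freight + insurance = 23162.90 + 1663.98 + 290.25 + 843.44 + 6708.97 + 384.98 = 33054.52
Import duty = 334 × 3.47 = 1158.98
Buyer bears: inland to port 1663.98 + export clearance 290.25 + origin terminal 843.44 + freight 6708.97 + insurance 384.98 + brokerage 244.30 + duty 1158.98 = 11294.90
Landed cost = invoice 23162.90 + 11294.90 = 34457.80

Total landed cost: AUD 34457.80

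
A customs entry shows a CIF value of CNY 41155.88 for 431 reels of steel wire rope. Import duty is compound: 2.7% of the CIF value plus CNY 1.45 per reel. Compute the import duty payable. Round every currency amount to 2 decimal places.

Import duty: CNY 1736.16

Ad valorem component: 41155.88 × 2.7% = 1111.21
Specific component: 431 × 1.45 = 624.95
Import duty = 1111.21 + 624.95 = 1736.16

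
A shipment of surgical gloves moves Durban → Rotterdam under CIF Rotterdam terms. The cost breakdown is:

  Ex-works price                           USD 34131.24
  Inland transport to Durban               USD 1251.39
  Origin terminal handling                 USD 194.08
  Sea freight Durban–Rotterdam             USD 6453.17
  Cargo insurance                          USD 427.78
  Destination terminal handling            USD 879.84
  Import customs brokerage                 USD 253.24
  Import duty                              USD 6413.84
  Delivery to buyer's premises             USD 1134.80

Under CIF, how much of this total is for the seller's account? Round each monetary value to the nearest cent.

Seller's account: USD 42457.66

CIF: the seller pays costs through ocean freight and marine insurance to the destination port.
Seller's account: goods 34131.24 + inland to port 1251.39 + origin terminal 194.08 + freight 6453.17 + insurance 427.78 = 42457.66
Buyer's account: destination terminal 879.84 + brokerage 253.24 + duty 6413.84 + delivery 1134.80 = 8681.72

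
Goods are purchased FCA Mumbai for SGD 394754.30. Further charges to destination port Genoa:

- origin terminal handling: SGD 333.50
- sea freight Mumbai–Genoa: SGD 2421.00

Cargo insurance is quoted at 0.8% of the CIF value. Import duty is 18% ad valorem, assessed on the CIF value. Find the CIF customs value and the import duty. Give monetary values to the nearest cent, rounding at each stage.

CIF value: SGD 400714.52; import duty: SGD 72128.61

Let C be the CIF value. C = FCA price + pre-shipment costs + freight + 0.8% × C
C − 0.8% × C = 394754.30 + 333.50 + 2421.00
0.992 × C = 397508.80
C = 397508.80 / 0.992 = 400714.52
Insurance premium = 0.8% × 400714.52 = 3205.72
Import duty = 400714.52 × 18% = 72128.61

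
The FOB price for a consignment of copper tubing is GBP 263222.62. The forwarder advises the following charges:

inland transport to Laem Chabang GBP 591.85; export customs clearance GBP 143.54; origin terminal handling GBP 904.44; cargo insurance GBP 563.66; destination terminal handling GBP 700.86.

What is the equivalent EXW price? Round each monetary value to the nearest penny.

EXW price: GBP 261582.79

Not relevant to the conversion: insurance, destination terminal — on the buyer under both terms; not part of either seller's price.
From FOB to EXW, the seller no longer bears: inland to port, export clearance, origin terminal.
EXW price = 263222.62 − 591.85 − 143.54 − 904.44 = 261582.79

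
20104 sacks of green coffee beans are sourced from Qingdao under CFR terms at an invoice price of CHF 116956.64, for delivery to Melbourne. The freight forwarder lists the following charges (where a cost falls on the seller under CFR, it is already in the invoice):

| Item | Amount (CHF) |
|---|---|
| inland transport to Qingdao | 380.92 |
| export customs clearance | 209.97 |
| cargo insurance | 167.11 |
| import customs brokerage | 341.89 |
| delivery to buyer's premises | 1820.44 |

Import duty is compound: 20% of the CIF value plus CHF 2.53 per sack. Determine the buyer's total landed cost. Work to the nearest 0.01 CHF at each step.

CFR: the seller pays costs through ocean freight to the destination port, but not insurance.
Already in the invoice (seller's account under CFR): inland to port, export clearance — exclude.
CIF value = CFR price + insurance = 116956.64 + 167.11 = 117123.75
Ad valorem component: 117123.75 × 20% = 23424.75
Specific component: 20104 × 2.53 = 50863.12
Import duty = 23424.75 + 50863.12 = 74287.87
Buyer bears: insurance 167.11 + brokerage 341.89 + delivery 1820.44 + duty 74287.87 = 76617.31
Landed cost = invoice 116956.64 + 76617.31 = 193573.95

Total landed cost: CHF 193573.95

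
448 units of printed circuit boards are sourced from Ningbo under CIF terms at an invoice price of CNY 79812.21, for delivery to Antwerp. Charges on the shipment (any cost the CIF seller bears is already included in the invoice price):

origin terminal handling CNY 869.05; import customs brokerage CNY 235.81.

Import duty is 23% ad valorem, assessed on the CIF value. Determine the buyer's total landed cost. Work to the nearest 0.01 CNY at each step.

CIF: the seller pays costs through ocean freight and marine insurance to the destination port.
Already in the invoice (seller's account under CIF): origin terminal — exclude.
The CIF price already equals the CIF value: 79812.21
Import duty = 79812.21 × 23% = 18356.81
Buyer bears: brokerage 235.81 + duty 18356.81 = 18592.62
Landed cost = invoice 79812.21 + 18592.62 = 98404.83

Total landed cost: CNY 98404.83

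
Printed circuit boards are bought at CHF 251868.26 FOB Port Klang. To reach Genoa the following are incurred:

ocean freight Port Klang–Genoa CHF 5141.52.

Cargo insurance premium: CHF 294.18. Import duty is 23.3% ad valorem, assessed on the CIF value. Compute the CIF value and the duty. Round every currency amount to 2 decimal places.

CIF value: CHF 257303.96; import duty: CHF 59951.82

CIF = FOB price + freight + insurance
CIF = 251868.26 + 5141.52 + 294.18 = 257303.96
Import duty = 257303.96 × 23.3% = 59951.82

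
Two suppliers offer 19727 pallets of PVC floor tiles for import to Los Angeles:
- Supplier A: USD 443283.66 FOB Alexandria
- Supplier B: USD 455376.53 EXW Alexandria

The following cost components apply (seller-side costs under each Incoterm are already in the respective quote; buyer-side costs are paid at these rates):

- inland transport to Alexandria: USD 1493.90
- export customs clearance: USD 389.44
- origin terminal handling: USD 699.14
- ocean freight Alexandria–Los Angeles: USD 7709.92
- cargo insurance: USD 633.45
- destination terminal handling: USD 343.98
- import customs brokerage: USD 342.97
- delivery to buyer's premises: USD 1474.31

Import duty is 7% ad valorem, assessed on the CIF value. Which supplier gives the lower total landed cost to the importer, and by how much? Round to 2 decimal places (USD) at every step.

Supplier A (FOB):
CIF value = FOB price + freight + insurance = 443283.66 + 7709.92 + 633.45 = 451627.03
Import duty = 451627.03 × 7% = 31613.89
Buyer bears (A): 7709.92 + 633.45 + 343.98 + 342.97 + 1474.31 = 10504.63
Landed cost (A) = invoice 443283.66 + 10504.63 + duty 31613.89 = 485402.18
Supplier B (EXW):
CIF value = EXW price + inland to port + export clearance + origin terminal + freight + insurance = 455376.53 + 1493.90 + 389.44 + 699.14 + 7709.92 + 633.45 = 466302.38
Import duty = 466302.38 × 7% = 32641.17
Buyer bears (B): 1493.90 + 389.44 + 699.14 + 7709.92 + 633.45 + 343.98 + 342.97 + 1474.31 = 13087.11
Landed cost (B) = invoice 455376.53 + 13087.11 + duty 32641.17 = 501104.81
Difference = |485402.18 − 501104.81| = 15702.63

Supplier A is cheaper by USD 15702.63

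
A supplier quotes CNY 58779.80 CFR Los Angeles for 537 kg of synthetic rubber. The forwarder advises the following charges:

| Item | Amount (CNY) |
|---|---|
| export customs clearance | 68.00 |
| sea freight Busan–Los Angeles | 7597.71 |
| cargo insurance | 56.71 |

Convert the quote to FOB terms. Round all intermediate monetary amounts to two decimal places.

FOB price: CNY 51182.09

Not relevant to the conversion: export clearance — on the seller under both CFR and FOB; already in the CFR price and stays in the FOB price. insurance — on the buyer under both terms; not part of either seller's price.
From CFR to FOB, the seller no longer bears: freight.
FOB price = 58779.80 − 7597.71 = 51182.09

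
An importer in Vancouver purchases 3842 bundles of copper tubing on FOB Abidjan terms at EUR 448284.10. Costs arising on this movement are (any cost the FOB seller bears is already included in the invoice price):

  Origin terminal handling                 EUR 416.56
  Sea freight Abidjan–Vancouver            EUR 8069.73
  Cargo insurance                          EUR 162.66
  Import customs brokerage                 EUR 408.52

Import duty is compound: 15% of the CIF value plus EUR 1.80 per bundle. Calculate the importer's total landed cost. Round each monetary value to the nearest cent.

FOB: the seller bears costs until goods are on board at the origin port; the buyer bears freight, insurance and all costs thereafter.
Already in the invoice (seller's account under FOB): origin terminal — exclude.
CIF value = FOB price + freight + insurance = 448284.10 + 8069.73 + 162.66 = 456516.49
Ad valorem component: 456516.49 × 15% = 68477.47
Specific component: 3842 × 1.80 = 6915.60
Import duty = 68477.47 + 6915.60 = 75393.07
Buyer bears: freight 8069.73 + insurance 162.66 + brokerage 408.52 + duty 75393.07 = 84033.98
Landed cost = invoice 448284.10 + 84033.98 = 532318.08

Total landed cost: EUR 532318.08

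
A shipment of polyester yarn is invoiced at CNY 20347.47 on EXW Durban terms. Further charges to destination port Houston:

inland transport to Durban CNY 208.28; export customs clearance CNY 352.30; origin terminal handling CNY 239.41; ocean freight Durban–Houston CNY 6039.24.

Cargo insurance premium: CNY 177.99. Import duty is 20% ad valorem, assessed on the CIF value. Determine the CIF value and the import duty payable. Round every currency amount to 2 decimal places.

CIF = EXW price + pre-shipment costs + freight + insurance
CIF = 20347.47 + 208.28 + 352.30 + 239.41 + 6039.24 + 177.99 = 27364.69
Import duty = 27364.69 × 20% = 5472.94

CIF value: CNY 27364.69; import duty: CNY 5472.94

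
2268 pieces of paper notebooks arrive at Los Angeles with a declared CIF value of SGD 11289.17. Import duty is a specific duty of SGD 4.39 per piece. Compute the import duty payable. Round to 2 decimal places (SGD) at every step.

Import duty: SGD 9956.52

Import duty = 2268 × 4.39 = 9956.52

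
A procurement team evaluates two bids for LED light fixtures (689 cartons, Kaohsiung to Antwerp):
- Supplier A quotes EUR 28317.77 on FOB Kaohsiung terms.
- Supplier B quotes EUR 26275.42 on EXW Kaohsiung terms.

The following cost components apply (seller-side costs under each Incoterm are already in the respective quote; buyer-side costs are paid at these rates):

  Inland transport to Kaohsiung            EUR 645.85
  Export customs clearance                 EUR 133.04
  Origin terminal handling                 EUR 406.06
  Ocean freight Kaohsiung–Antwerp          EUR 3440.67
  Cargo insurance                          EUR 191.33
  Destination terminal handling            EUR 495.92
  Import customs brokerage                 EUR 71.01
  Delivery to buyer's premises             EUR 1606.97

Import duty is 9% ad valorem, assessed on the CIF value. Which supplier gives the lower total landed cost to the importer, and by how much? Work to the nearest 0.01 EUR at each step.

Supplier B is cheaper by EUR 934.57

Supplier A (FOB):
CIF value = FOB price + freight + insurance = 28317.77 + 3440.67 + 191.33 = 31949.77
Import duty = 31949.77 × 9% = 2875.48
Buyer bears (A): 3440.67 + 191.33 + 495.92 + 71.01 + 1606.97 = 5805.90
Landed cost (A) = invoice 28317.77 + 5805.90 + duty 2875.48 = 36999.15
Supplier B (EXW):
CIF value = EXW price + inland to port + export clearance + origin terminal + freight + insurance = 26275.42 + 645.85 + 133.04 + 406.06 + 3440.67 + 191.33 = 31092.37
Import duty = 31092.37 × 9% = 2798.31
Buyer bears (B): 645.85 + 133.04 + 406.06 + 3440.67 + 191.33 + 495.92 + 71.01 + 1606.97 = 6990.85
Landed cost (B) = invoice 26275.42 + 6990.85 + duty 2798.31 = 36064.58
Difference = |36999.15 − 36064.58| = 934.57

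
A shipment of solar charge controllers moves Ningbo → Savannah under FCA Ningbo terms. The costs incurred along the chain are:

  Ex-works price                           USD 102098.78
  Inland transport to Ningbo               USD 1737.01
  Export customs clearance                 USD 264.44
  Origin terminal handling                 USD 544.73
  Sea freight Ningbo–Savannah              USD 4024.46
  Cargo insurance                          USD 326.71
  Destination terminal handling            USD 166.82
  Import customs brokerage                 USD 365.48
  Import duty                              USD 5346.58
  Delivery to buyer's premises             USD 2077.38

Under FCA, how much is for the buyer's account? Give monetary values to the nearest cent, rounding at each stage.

FCA: the seller delivers export-cleared goods to the carrier; the buyer bears costs from that point.
Seller's account: goods 102098.78 + inland to port 1737.01 + export clearance 264.44 = 104100.23
Buyer's account: origin terminal 544.73 + freight 4024.46 + insurance 326.71 + destination terminal 166.82 + brokerage 365.48 + duty 5346.58 + delivery 2077.38 = 12852.16

Buyer's account: USD 12852.16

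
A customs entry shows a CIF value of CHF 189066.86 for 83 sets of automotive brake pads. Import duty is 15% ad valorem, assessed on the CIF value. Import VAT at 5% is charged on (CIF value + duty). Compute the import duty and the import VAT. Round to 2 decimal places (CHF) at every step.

Import duty: CHF 28360.03; import VAT: CHF 10871.34

Import duty = 189066.86 × 15% = 28360.03
VAT base = CIF + duty = 189066.86 + 28360.03 = 217426.89
Import VAT = 217426.89 × 5% = 10871.34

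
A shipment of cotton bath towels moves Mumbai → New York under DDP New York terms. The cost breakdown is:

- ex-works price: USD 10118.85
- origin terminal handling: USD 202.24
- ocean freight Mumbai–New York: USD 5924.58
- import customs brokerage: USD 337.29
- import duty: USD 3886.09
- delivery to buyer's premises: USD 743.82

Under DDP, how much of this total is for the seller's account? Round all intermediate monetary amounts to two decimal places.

DDP: the seller bears all costs including import duty.
Seller's account: goods 10118.85 + origin terminal 202.24 + freight 5924.58 + brokerage 337.29 + duty 3886.09 + delivery 743.82 = 21212.87
Buyer's account: 0.00

Seller's account: USD 21212.87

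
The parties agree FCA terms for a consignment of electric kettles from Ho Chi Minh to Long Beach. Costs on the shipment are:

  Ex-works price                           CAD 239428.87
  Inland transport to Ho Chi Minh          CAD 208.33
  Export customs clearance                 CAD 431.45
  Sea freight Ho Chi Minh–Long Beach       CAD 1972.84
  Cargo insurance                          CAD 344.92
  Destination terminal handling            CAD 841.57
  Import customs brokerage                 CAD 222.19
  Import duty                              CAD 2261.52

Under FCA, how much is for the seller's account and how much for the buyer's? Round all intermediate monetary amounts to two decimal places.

Seller: CAD 240068.65; buyer: CAD 5643.04

FCA: the seller delivers export-cleared goods to the carrier; the buyer bears costs from that point.
Seller's account: goods 239428.87 + inland to port 208.33 + export clearance 431.45 = 240068.65
Buyer's account: freight 1972.84 + insurance 344.92 + destination terminal 841.57 + brokerage 222.19 + duty 2261.52 = 5643.04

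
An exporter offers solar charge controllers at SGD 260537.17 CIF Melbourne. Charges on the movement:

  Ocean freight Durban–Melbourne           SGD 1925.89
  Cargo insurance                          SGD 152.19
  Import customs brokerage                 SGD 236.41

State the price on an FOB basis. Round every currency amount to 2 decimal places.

Not relevant to the conversion: brokerage — on the buyer under both terms; not part of either seller's price.
From CIF to FOB, the seller no longer bears: freight, insurance.
FOB price = 260537.17 − 1925.89 − 152.19 = 258459.09

FOB price: SGD 258459.09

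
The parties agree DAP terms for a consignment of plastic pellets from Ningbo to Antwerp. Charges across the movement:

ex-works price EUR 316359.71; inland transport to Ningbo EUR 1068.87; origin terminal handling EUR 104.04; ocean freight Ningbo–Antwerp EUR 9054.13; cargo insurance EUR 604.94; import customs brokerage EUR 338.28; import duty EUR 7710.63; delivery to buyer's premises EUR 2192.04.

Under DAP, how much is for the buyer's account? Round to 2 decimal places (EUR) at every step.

Buyer's account: EUR 8048.91

DAP: the seller bears all costs to the named destination except import duty and clearance.
Seller's account: goods 316359.71 + inland to port 1068.87 + origin terminal 104.04 + freight 9054.13 + insurance 604.94 + delivery 2192.04 = 329383.73
Buyer's account: brokerage 338.28 + duty 7710.63 = 8048.91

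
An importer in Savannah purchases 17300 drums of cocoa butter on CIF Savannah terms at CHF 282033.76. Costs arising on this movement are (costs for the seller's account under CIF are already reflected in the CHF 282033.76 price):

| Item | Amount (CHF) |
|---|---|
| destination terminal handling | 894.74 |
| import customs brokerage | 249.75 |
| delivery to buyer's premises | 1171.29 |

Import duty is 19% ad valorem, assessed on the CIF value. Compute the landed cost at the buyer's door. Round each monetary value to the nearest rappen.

Total landed cost: CHF 337935.95

CIF: the seller pays costs through ocean freight and marine insurance to the destination port.
The CIF price already equals the CIF value: 282033.76
Import duty = 282033.76 × 19% = 53586.41
Buyer bears: destination terminal 894.74 + brokerage 249.75 + delivery 1171.29 + duty 53586.41 = 55902.19
Landed cost = invoice 282033.76 + 55902.19 = 337935.95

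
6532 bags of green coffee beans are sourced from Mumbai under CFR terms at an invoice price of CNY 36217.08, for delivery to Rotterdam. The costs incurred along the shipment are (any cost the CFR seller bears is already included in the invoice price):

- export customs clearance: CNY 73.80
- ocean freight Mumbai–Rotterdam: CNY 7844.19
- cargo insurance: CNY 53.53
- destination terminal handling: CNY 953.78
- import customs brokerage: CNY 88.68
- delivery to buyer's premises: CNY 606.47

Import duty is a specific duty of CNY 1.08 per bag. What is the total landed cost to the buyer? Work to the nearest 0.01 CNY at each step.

Total landed cost: CNY 44974.10

CFR: the seller pays costs through ocean freight to the destination port, but not insurance.
Already in the invoice (seller's account under CFR): export clearance, freight — exclude.
CIF value = CFR price + insurance = 36217.08 + 53.53 = 36270.61
Import duty = 6532 × 1.08 = 7054.56
Buyer bears: insurance 53.53 + destination terminal 953.78 + brokerage 88.68 + delivery 606.47 + duty 7054.56 = 8757.02
Landed cost = invoice 36217.08 + 8757.02 = 44974.10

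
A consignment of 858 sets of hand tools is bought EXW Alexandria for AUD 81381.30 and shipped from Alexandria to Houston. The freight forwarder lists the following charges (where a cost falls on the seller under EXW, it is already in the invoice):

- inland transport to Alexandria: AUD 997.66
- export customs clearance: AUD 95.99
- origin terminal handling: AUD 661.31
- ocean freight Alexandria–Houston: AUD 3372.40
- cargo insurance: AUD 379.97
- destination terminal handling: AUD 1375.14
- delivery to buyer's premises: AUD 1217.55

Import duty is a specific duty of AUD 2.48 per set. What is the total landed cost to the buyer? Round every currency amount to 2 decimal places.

EXW: the seller makes goods available at their premises; the buyer bears all onward costs.
CIF value = EXW price + inland to port + export clearance + origin terminal + freight + insurance = 81381.30 + 997.66 + 95.99 + 661.31 + 3372.40 + 379.97 = 86888.63
Import duty = 858 × 2.48 = 2127.84
Buyer bears: inland to port 997.66 + export clearance 95.99 + origin terminal 661.31 + freight 3372.40 + insurance 379.97 + destination terminal 1375.14 + delivery 1217.55 + duty 2127.84 = 10227.86
Landed cost = invoice 81381.30 + 10227.86 = 91609.16

Total landed cost: AUD 91609.16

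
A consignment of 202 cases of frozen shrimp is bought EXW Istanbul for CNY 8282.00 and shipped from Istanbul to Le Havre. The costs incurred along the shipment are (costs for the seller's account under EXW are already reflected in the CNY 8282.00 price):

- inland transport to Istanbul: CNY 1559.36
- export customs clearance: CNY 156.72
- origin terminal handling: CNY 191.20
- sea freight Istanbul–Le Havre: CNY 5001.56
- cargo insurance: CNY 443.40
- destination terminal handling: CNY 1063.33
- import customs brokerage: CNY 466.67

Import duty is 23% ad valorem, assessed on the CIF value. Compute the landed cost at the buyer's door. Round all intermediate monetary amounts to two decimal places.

Total landed cost: CNY 20760.12

EXW: the seller makes goods available at their premises; the buyer bears all onward costs.
CIF value = EXW price + inland to port + export clearance + origin terminal + freight + insurance = 8282.00 + 1559.36 + 156.72 + 191.20 + 5001.56 + 443.40 = 15634.24
Import duty = 15634.24 × 23% = 3595.88
Buyer bears: inland to port 1559.36 + export clearance 156.72 + origin terminal 191.20 + freight 5001.56 + insurance 443.40 + destination terminal 1063.33 + brokerage 466.67 + duty 3595.88 = 12478.12
Landed cost = invoice 8282.00 + 12478.12 = 20760.12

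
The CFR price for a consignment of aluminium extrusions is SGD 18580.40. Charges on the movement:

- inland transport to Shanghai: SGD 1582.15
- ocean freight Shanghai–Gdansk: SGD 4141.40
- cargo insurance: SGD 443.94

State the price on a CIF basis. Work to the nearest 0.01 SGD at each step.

Not relevant to the conversion: inland to port, freight — on the seller under both CFR and CIF; already in the CFR price and stays in the CIF price.
From CFR to CIF, the seller additionally bears: insurance.
CIF price = 18580.40 + 443.94 = 19024.34

CIF price: SGD 19024.34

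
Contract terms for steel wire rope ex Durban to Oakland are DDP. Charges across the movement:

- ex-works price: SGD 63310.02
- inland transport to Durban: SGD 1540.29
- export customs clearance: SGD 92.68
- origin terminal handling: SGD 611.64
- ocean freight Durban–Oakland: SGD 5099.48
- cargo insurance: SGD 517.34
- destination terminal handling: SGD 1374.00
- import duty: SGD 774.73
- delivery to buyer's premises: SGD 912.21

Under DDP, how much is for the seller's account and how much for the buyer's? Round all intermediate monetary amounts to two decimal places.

DDP: the seller bears all costs including import duty.
Seller's account: goods 63310.02 + inland to port 1540.29 + export clearance 92.68 + origin terminal 611.64 + freight 5099.48 + insurance 517.34 + destination terminal 1374.00 + duty 774.73 + delivery 912.21 = 74232.39
Buyer's account: 0.00

Seller: SGD 74232.39; buyer: SGD 0.00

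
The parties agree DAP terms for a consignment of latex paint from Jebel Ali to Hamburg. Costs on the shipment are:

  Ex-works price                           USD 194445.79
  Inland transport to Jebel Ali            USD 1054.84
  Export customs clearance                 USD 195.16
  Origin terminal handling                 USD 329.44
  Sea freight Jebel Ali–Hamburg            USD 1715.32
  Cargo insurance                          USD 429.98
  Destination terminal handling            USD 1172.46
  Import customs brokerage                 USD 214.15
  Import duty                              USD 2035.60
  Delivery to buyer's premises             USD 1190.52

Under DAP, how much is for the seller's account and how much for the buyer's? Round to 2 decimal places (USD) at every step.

Seller: USD 200533.51; buyer: USD 2249.75

DAP: the seller bears all costs to the named destination except import duty and clearance.
Seller's account: goods 194445.79 + inland to port 1054.84 + export clearance 195.16 + origin terminal 329.44 + freight 1715.32 + insurance 429.98 + destination terminal 1172.46 + delivery 1190.52 = 200533.51
Buyer's account: brokerage 214.15 + duty 2035.60 = 2249.75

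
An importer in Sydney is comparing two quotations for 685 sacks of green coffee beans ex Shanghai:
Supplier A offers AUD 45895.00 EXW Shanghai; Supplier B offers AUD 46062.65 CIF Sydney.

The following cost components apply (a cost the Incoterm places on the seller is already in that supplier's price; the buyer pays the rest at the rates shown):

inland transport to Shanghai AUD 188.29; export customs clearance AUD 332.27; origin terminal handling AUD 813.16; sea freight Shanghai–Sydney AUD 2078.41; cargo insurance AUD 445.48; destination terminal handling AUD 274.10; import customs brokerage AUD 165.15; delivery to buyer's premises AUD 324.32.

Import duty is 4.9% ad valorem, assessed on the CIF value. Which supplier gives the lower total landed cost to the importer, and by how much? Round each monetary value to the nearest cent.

Supplier A (EXW):
CIF value = EXW price + inland to port + export clearance + origin terminal + freight + insurance = 45895.00 + 188.29 + 332.27 + 813.16 + 2078.41 + 445.48 = 49752.61
Import duty = 49752.61 × 4.9% = 2437.88
Buyer bears (A): 188.29 + 332.27 + 813.16 + 2078.41 + 445.48 + 274.10 + 165.15 + 324.32 = 4621.18
Landed cost (A) = invoice 45895.00 + 4621.18 + duty 2437.88 = 52954.06
Supplier B (CIF):
The CIF price already equals the CIF value: 46062.65
Import duty = 46062.65 × 4.9% = 2257.07
Buyer bears (B): 274.10 + 165.15 + 324.32 = 763.57
Landed cost (B) = invoice 46062.65 + 763.57 + duty 2257.07 = 49083.29
Difference = |52954.06 − 49083.29| = 3870.77

Supplier B is cheaper by AUD 3870.77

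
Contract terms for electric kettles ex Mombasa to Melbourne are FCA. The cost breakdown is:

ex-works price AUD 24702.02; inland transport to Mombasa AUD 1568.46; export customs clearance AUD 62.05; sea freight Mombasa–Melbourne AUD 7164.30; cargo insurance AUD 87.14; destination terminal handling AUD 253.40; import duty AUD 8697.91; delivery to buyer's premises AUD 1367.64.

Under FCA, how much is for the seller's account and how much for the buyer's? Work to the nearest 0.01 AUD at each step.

Seller: AUD 26332.53; buyer: AUD 17570.39

FCA: the seller delivers export-cleared goods to the carrier; the buyer bears costs from that point.
Seller's account: goods 24702.02 + inland to port 1568.46 + export clearance 62.05 = 26332.53
Buyer's account: freight 7164.30 + insurance 87.14 + destination terminal 253.40 + duty 8697.91 + delivery 1367.64 = 17570.39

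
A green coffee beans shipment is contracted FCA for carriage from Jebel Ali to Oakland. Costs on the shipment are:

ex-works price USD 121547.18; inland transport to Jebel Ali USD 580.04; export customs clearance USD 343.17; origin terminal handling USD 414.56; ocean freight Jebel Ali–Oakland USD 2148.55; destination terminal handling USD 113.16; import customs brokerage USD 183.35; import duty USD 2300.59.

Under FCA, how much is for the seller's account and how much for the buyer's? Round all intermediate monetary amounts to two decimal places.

FCA: the seller delivers export-cleared goods to the carrier; the buyer bears costs from that point.
Seller's account: goods 121547.18 + inland to port 580.04 + export clearance 343.17 = 122470.39
Buyer's account: origin terminal 414.56 + freight 2148.55 + destination terminal 113.16 + brokerage 183.35 + duty 2300.59 = 5160.21

Seller: USD 122470.39; buyer: USD 5160.21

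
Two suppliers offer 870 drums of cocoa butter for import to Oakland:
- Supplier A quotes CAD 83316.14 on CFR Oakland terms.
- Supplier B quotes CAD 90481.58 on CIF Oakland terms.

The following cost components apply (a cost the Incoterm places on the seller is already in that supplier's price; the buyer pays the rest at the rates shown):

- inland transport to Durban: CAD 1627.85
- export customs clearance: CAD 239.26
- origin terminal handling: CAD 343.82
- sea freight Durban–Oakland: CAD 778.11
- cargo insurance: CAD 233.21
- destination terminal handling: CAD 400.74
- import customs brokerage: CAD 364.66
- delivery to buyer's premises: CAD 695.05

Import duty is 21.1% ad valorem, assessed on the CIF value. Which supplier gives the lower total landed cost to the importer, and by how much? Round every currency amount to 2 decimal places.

Supplier A (CFR):
CIF value = CFR price + insurance = 83316.14 + 233.21 = 83549.35
Import duty = 83549.35 × 21.1% = 17628.91
Buyer bears (A): 233.21 + 400.74 + 364.66 + 695.05 = 1693.66
Landed cost (A) = invoice 83316.14 + 1693.66 + duty 17628.91 = 102638.71
Supplier B (CIF):
The CIF price already equals the CIF value: 90481.58
Import duty = 90481.58 × 21.1% = 19091.61
Buyer bears (B): 400.74 + 364.66 + 695.05 = 1460.45
Landed cost (B) = invoice 90481.58 + 1460.45 + duty 19091.61 = 111033.64
Difference = |102638.71 − 111033.64| = 8394.93

Supplier A is cheaper by CAD 8394.93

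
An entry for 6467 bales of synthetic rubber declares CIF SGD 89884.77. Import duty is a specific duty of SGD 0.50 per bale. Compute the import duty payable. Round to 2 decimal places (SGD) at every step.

Import duty = 6467 × 0.50 = 3233.50

Import duty: SGD 3233.50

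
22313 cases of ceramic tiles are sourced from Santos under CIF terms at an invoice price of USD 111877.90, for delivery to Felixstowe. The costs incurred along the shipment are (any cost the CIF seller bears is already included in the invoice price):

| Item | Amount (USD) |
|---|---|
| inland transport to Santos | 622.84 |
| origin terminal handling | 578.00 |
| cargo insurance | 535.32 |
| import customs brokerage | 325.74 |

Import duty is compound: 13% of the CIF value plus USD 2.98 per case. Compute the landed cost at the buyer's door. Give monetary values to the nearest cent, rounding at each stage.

CIF: the seller pays costs through ocean freight and marine insurance to the destination port.
Already in the invoice (seller's account under CIF): inland to port, origin terminal, insurance — exclude.
The CIF price already equals the CIF value: 111877.90
Ad valorem component: 111877.90 × 13% = 14544.13
Specific component: 22313 × 2.98 = 66492.74
Import duty = 14544.13 + 66492.74 = 81036.87
Buyer bears: brokerage 325.74 + duty 81036.87 = 81362.61
Landed cost = invoice 111877.90 + 81362.61 = 193240.51

Total landed cost: USD 193240.51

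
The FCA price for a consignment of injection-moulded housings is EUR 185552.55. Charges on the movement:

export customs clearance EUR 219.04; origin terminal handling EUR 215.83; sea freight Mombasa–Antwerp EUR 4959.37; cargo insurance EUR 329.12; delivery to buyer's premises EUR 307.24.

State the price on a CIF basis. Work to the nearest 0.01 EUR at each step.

CIF price: EUR 191056.87

Not relevant to the conversion: export clearance — on the seller under both FCA and CIF; already in the FCA price and stays in the CIF price. delivery — on the buyer under both terms; not part of either seller's price.
From FCA to CIF, the seller additionally bears: origin terminal, freight, insurance.
CIF price = 185552.55 + 215.83 + 4959.37 + 329.12 = 191056.87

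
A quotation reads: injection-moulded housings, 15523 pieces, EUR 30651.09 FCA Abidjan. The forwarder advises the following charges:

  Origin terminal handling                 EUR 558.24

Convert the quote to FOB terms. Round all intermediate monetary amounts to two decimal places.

FOB price: EUR 31209.33

From FCA to FOB, the seller additionally bears: origin terminal.
FOB price = 30651.09 + 558.24 = 31209.33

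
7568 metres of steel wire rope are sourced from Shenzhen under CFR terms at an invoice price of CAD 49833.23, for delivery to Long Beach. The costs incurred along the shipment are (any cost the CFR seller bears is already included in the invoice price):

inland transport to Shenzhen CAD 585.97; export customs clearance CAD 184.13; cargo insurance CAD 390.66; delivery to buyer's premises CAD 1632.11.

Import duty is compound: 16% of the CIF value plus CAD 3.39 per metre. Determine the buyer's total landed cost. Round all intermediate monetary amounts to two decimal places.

Total landed cost: CAD 85547.34

CFR: the seller pays costs through ocean freight to the destination port, but not insurance.
Already in the invoice (seller's account under CFR): inland to port, export clearance — exclude.
CIF value = CFR price + insurance = 49833.23 + 390.66 = 50223.89
Ad valorem component: 50223.89 × 16% = 8035.82
Specific component: 7568 × 3.39 = 25655.52
Import duty = 8035.82 + 25655.52 = 33691.34
Buyer bears: insurance 390.66 + delivery 1632.11 + duty 33691.34 = 35714.11
Landed cost = invoice 49833.23 + 35714.11 = 85547.34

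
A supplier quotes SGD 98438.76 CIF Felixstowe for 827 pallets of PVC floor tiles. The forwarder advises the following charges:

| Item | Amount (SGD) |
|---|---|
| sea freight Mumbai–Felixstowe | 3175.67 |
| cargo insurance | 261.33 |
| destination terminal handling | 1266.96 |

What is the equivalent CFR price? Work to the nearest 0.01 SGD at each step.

CFR price: SGD 98177.43

Not relevant to the conversion: freight — on the seller under both CIF and CFR; already in the CIF price and stays in the CFR price. destination terminal — on the buyer under both terms; not part of either seller's price.
From CIF to CFR, the seller no longer bears: insurance.
CFR price = 98438.76 − 261.33 = 98177.43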